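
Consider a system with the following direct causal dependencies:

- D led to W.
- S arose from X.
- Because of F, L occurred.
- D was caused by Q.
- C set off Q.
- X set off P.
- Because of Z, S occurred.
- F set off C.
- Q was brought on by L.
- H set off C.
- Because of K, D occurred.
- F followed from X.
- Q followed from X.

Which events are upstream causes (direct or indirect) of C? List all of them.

Immediate causes of C: H, F.
Further upstream: X.

F, H, X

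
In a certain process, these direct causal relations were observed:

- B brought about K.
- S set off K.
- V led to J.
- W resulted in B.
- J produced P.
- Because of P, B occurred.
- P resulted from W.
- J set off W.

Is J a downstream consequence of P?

No

P leads to B, K; J is not among them.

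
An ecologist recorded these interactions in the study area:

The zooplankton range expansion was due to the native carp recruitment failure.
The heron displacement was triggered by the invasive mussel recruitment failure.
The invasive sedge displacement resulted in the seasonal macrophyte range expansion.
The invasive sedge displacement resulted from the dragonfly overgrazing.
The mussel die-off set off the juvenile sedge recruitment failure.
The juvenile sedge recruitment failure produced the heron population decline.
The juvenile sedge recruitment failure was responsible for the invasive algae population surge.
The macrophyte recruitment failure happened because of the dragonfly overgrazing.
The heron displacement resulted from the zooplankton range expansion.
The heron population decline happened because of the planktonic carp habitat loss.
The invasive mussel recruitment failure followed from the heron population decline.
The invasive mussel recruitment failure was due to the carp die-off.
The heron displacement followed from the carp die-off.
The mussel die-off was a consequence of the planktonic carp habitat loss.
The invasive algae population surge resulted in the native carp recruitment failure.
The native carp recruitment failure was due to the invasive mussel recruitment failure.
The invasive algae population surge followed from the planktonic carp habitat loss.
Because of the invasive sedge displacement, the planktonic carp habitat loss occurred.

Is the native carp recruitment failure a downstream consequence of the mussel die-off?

Yes

There is a causal chain: the mussel die-off → the juvenile sedge recruitment failure → the invasive algae population surge → the native carp recruitment failure.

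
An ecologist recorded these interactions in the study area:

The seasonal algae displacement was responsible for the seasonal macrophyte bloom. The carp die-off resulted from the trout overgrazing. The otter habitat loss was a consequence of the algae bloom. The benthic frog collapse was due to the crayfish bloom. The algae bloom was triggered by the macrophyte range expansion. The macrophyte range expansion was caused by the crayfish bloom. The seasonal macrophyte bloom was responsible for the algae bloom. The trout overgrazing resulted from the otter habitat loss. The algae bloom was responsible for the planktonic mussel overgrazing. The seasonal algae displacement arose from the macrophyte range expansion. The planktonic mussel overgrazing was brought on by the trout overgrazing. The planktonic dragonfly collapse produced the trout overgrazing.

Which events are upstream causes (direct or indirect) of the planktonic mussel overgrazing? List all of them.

Immediate causes of the planktonic mussel overgrazing: the algae bloom, the trout overgrazing.
Further upstream: the crayfish bloom, the macrophyte range expansion, the seasonal algae displacement, the seasonal macrophyte bloom, the planktonic dragonfly collapse, the otter habitat loss.

the algae bloom, the crayfish bloom, the macrophyte range expansion, the otter habitat loss, the planktonic dragonfly collapse, the seasonal algae displacement, the seasonal macrophyte bloom, the trout overgrazing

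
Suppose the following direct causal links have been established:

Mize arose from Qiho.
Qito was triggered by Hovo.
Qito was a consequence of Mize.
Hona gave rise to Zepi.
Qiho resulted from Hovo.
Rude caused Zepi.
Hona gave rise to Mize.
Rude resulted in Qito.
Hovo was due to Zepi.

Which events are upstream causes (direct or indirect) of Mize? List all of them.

Hona, Hovo, Qiho, Rude, Zepi

Immediate causes of Mize: Hona, Qiho.
Further upstream: Rude, Zepi, Hovo.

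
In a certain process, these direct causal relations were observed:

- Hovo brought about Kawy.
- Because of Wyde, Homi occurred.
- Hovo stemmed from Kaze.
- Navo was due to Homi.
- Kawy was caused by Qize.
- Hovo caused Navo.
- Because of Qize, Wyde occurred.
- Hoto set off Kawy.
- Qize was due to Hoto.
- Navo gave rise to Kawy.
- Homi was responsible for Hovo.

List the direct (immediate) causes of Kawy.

Hoto, Hovo, Navo, Qize

Upstream contributors include Kaze, Wyde, Homi, but only Hoto, Hovo, Navo, Qize feed directly into Kawy.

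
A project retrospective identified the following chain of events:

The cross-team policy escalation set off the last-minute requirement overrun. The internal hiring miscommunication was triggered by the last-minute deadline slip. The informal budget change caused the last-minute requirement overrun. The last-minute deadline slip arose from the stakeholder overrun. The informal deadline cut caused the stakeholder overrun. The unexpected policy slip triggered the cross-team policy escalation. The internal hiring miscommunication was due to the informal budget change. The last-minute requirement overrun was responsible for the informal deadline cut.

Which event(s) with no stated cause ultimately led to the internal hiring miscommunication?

Tracing upstream from the internal hiring miscommunication: the internal hiring miscommunication ← the last-minute deadline slip ← the stakeholder overrun ← the informal deadline cut ← the last-minute requirement overrun ← the cross-team policy escalation ← the unexpected policy slip.
A separate upstream branch: the internal hiring miscommunication ← the informal budget change.
Each of those chain origins has no stated cause.

the informal budget change, the unexpected policy slip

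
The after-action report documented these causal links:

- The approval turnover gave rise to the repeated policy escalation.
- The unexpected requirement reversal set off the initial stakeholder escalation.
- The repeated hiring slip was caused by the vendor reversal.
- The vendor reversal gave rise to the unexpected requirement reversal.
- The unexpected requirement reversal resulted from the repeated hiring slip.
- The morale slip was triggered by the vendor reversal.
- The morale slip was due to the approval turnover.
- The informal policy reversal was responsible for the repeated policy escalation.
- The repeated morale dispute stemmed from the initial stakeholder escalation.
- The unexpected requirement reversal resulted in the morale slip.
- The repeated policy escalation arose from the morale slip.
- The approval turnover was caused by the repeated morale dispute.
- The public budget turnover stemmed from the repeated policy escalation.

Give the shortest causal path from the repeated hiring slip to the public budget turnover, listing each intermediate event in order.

the repeated hiring slip → the unexpected requirement reversal
the unexpected requirement reversal → the morale slip
the morale slip → the repeated policy escalation
the repeated policy escalation → the public budget turnover
Length: 4 steps.

the repeated hiring slip → the unexpected requirement reversal → the morale slip → the repeated policy escalation → the public budget turnover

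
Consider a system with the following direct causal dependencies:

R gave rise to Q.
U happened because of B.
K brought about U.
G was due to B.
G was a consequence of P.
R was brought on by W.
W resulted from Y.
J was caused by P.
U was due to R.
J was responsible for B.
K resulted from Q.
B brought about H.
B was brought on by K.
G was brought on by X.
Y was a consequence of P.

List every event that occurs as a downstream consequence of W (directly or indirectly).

Direct effects: R.
2 steps out: Q, U.
3 steps out: K.
4 steps out: B.
5 steps out: H, G.
Not reachable from it: P, J, Y, X.

B, G, H, K, Q, R, U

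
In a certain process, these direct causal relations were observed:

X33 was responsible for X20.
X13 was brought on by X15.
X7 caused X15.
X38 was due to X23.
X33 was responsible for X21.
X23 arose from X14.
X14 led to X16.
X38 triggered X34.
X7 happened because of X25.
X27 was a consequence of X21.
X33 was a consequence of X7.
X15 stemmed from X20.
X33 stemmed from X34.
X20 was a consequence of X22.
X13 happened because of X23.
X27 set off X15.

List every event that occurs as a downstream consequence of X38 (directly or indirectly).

X13, X15, X20, X21, X27, X33, X34

Direct effects: X34.
2 steps out: X33.
3 steps out: X21, X20.
4 steps out: X27, X15.
5 steps out: X13.
Not reachable from it: X14, X16, X23, X22, X25, X7.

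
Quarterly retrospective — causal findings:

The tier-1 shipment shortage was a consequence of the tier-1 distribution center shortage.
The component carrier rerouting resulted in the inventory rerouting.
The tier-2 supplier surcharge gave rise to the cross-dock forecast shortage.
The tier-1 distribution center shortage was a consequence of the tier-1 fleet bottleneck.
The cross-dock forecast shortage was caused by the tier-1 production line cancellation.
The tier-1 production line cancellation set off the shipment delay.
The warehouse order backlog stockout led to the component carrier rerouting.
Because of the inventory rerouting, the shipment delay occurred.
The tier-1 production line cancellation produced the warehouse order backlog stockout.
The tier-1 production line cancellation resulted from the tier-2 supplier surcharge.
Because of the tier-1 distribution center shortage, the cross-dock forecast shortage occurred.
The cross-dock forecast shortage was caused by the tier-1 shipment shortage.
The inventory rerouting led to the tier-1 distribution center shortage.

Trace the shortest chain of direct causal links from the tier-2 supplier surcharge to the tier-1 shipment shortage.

the tier-2 supplier surcharge → the tier-1 production line cancellation → the warehouse order backlog stockout → the component carrier rerouting → the inventory rerouting → the tier-1 distribution center shortage → the tier-1 shipment shortage

the tier-2 supplier surcharge → the tier-1 production line cancellation
the tier-1 production line cancellation → the warehouse order backlog stockout
the warehouse order backlog stockout → the component carrier rerouting
the component carrier rerouting → the inventory rerouting
the inventory rerouting → the tier-1 distribution center shortage
the tier-1 distribution center shortage → the tier-1 shipment shortage
Length: 6 steps.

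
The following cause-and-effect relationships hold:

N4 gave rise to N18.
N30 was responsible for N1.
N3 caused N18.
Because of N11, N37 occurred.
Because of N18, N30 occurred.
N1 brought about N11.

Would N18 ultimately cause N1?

Yes

There is a causal chain: N18 → N30 → N1.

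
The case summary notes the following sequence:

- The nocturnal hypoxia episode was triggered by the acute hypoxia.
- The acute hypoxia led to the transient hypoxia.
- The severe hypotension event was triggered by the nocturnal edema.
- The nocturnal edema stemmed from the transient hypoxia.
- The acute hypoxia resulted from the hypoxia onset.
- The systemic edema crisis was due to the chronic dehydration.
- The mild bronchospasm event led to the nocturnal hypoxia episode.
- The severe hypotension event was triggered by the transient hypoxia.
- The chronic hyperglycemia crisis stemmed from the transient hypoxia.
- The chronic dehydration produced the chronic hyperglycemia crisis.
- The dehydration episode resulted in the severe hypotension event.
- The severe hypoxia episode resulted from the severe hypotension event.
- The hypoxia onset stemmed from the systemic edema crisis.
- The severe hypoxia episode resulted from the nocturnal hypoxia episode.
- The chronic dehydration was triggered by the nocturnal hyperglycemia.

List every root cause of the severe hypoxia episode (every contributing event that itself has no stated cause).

the dehydration episode, the mild bronchospasm event, the nocturnal hyperglycemia

Tracing upstream from the severe hypoxia episode: the severe hypoxia episode ← the nocturnal hypoxia episode ← the acute hypoxia ← the hypoxia onset ← the systemic edema crisis ← the chronic dehydration ← the nocturnal hyperglycemia.
A separate upstream branch: the severe hypoxia episode ← the severe hypotension event ← the dehydration episode.
A separate upstream branch: the severe hypoxia episode ← the nocturnal hypoxia episode ← the mild bronchospasm event.
Each of those chain origins has no stated cause.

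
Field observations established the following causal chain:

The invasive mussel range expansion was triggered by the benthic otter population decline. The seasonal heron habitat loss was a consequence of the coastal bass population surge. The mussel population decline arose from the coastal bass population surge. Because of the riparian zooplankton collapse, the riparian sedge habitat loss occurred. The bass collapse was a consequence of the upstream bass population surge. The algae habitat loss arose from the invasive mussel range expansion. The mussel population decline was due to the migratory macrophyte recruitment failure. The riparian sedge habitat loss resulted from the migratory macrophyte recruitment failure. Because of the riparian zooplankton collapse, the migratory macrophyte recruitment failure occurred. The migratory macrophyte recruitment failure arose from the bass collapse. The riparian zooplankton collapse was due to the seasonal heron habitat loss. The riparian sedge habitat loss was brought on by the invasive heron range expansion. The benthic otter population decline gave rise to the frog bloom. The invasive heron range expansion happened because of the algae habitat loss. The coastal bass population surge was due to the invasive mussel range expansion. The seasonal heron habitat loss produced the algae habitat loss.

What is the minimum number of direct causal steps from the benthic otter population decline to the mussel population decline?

3

Shortest chain: the benthic otter population decline → the invasive mussel range expansion → the coastal bass population surge → the mussel population decline.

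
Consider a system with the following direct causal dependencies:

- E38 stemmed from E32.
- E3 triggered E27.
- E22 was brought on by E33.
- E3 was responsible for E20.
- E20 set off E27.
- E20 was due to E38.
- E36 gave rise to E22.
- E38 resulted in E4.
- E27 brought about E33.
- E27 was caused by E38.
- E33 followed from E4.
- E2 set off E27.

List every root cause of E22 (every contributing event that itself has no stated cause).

Tracing upstream from E22: E22 ← E33 ← E4 ← E38 ← E32.
A separate upstream branch: E22 ← E36.
A separate upstream branch: E22 ← E33 ← E27 ← E3.
A separate upstream branch: E22 ← E33 ← E27 ← E2.
Each of those chain origins has no stated cause.

E2, E3, E32, E36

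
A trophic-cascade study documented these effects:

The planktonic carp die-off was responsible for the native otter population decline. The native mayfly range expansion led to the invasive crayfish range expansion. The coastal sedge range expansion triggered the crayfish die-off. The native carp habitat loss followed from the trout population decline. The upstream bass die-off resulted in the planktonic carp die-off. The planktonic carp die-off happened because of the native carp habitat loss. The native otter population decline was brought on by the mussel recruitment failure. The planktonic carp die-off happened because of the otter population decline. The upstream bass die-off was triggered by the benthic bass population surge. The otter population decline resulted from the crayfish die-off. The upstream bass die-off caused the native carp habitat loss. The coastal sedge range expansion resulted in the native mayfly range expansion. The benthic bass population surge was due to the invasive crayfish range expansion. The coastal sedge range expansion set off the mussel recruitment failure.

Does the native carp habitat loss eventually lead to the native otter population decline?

Yes

There is a causal chain: the native carp habitat loss → the planktonic carp die-off → the native otter population decline.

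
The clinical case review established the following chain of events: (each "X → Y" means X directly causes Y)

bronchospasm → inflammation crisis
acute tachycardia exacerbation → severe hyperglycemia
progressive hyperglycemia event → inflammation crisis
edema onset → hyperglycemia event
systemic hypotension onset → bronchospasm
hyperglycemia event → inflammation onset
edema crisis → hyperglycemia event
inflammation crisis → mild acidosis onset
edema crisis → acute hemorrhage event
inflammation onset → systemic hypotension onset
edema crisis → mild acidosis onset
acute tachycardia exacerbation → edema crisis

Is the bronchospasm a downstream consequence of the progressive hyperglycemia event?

No

The progressive hyperglycemia event leads to the inflammation crisis, the mild acidosis onset; the bronchospasm is not among them.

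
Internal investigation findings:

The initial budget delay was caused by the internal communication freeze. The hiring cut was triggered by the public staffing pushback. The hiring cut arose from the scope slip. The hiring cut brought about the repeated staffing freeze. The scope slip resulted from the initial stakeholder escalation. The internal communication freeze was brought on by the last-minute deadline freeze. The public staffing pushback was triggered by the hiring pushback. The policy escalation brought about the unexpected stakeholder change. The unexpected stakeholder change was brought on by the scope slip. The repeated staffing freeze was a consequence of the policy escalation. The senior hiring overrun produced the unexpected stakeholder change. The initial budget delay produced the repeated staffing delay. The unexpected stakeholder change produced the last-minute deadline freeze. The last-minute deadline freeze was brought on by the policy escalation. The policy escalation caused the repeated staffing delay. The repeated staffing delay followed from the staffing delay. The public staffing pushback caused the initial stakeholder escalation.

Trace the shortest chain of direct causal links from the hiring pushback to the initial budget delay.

the hiring pushback → the public staffing pushback → the initial stakeholder escalation → the scope slip → the unexpected stakeholder change → the last-minute deadline freeze → the internal communication freeze → the initial budget delay

the hiring pushback → the public staffing pushback
the public staffing pushback → the initial stakeholder escalation
the initial stakeholder escalation → the scope slip
the scope slip → the unexpected stakeholder change
the unexpected stakeholder change → the last-minute deadline freeze
the last-minute deadline freeze → the internal communication freeze
the internal communication freeze → the initial budget delay
Length: 7 steps.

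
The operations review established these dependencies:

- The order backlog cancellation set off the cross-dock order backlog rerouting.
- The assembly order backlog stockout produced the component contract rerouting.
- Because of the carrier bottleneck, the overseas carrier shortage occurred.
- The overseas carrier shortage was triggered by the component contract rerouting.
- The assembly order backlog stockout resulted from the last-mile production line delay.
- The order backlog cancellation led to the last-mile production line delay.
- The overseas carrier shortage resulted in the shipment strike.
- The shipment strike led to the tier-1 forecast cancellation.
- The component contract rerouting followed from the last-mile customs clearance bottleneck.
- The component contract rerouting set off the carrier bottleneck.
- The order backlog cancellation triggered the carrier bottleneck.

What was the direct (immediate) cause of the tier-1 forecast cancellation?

Upstream contributors include the order backlog cancellation, the last-mile production line delay, the assembly order backlog stockout, the component contract rerouting, the carrier bottleneck, the overseas carrier shortage, the last-mile customs clearance bottleneck, but only the shipment strike feeds directly into the tier-1 forecast cancellation.

the shipment strike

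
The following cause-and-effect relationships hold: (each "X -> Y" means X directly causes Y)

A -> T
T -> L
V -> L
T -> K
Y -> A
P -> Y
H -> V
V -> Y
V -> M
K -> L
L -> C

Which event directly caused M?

Upstream contributors include H, but only V feeds directly into M.

V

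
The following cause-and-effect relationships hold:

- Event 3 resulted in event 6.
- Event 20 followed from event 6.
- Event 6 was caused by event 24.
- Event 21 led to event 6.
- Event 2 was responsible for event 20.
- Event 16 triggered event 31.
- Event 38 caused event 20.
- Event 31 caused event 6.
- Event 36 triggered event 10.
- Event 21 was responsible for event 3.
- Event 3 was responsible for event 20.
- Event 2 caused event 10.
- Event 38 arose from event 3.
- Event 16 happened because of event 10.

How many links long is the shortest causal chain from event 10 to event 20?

Shortest chain: event 10 → event 16 → event 31 → event 6 → event 20.

4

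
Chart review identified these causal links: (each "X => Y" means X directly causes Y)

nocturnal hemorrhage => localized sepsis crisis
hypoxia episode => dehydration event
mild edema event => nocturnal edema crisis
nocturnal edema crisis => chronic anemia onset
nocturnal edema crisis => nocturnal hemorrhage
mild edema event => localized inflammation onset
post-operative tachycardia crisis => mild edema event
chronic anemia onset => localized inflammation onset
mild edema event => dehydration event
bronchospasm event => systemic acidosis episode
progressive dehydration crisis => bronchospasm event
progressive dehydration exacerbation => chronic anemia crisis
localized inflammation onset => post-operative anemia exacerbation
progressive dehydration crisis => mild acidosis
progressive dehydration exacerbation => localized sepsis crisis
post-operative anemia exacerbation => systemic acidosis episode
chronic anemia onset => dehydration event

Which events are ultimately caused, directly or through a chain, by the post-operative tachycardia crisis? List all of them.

the chronic anemia onset, the dehydration event, the localized inflammation onset, the localized sepsis crisis, the mild edema event, the nocturnal edema crisis, the nocturnal hemorrhage, the post-operative anemia exacerbation, the systemic acidosis episode

Direct effects: the mild edema event.
2 steps out: the nocturnal edema crisis, the dehydration event, the localized inflammation onset.
3 steps out: the chronic anemia onset, the post-operative anemia exacerbation, the nocturnal hemorrhage.
4 steps out: the systemic acidosis episode, the localized sepsis crisis.
Not reachable from it: the progressive dehydration crisis, the mild acidosis, the hypoxia episode, the bronchospasm event, the progressive dehydration exacerbation, the chronic anemia crisis.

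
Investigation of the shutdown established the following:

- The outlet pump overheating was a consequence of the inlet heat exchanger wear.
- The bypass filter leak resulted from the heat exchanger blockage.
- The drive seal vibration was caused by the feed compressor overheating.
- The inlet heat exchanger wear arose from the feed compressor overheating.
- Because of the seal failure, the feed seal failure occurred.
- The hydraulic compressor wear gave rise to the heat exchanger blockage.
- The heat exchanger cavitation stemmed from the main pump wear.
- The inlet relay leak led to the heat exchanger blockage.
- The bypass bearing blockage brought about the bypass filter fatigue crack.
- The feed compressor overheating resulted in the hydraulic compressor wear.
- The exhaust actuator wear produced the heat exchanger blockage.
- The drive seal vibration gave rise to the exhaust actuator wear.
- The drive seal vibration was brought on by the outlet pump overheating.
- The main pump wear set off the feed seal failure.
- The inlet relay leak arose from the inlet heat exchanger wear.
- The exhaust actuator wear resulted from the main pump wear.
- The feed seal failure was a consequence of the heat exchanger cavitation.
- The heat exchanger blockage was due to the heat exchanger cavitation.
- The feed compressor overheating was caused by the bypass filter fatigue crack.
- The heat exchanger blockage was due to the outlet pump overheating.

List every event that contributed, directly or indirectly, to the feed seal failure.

the heat exchanger cavitation, the main pump wear, the seal failure

Immediate causes of the feed seal failure: the main pump wear, the heat exchanger cavitation, the seal failure.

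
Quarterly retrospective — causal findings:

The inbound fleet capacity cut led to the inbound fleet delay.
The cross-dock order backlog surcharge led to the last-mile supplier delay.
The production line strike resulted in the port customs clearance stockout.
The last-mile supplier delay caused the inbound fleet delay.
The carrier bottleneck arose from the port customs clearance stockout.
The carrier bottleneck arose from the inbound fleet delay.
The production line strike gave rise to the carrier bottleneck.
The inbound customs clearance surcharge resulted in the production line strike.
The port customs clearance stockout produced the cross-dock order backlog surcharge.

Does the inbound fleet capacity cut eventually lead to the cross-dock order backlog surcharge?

No

The inbound fleet capacity cut leads to the inbound fleet delay, the carrier bottleneck; the cross-dock order backlog surcharge is not among them.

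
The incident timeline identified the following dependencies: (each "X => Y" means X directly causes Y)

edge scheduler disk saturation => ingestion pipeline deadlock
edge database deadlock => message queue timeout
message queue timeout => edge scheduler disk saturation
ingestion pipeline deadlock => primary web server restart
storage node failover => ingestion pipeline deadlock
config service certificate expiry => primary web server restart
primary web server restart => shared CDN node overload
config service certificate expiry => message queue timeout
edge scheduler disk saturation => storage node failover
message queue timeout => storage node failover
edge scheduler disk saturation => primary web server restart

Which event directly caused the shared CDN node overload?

Upstream contributors include the config service certificate expiry, the message queue timeout, the edge scheduler disk saturation, the storage node failover, the ingestion pipeline deadlock, the edge database deadlock, but only the primary web server restart feeds directly into the shared CDN node overload.

the primary web server restart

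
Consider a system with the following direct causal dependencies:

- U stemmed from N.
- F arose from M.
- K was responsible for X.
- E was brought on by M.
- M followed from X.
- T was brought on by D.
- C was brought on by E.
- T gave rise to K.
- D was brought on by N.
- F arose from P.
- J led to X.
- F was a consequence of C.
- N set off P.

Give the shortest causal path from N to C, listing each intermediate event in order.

N → D
D → T
T → K
K → X
X → M
M → E
E → C
Length: 7 steps.

N → D → T → K → X → M → E → C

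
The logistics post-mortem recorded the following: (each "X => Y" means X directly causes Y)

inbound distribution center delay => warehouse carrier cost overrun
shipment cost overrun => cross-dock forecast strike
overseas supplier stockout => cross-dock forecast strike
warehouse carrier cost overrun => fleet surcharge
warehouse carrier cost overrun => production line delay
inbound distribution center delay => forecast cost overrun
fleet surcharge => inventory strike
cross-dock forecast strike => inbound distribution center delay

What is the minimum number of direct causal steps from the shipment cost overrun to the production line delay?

Shortest chain: the shipment cost overrun → the cross-dock forecast strike → the inbound distribution center delay → the warehouse carrier cost overrun → the production line delay.

4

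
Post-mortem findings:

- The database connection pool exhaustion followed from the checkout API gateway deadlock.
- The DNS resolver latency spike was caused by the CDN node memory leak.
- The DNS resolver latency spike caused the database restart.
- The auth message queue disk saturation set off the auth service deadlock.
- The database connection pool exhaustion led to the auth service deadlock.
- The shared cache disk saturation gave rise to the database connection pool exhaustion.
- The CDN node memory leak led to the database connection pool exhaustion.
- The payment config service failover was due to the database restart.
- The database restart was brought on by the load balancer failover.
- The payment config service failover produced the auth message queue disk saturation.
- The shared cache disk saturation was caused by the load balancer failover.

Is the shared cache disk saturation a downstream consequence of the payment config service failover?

No

The payment config service failover leads to the auth message queue disk saturation, the auth service deadlock; the shared cache disk saturation is not among them.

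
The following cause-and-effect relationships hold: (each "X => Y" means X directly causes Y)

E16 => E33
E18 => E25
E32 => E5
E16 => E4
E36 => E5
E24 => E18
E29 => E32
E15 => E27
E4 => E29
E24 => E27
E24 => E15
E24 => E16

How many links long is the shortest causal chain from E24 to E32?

4

Shortest chain: E24 → E16 → E4 → E29 → E32.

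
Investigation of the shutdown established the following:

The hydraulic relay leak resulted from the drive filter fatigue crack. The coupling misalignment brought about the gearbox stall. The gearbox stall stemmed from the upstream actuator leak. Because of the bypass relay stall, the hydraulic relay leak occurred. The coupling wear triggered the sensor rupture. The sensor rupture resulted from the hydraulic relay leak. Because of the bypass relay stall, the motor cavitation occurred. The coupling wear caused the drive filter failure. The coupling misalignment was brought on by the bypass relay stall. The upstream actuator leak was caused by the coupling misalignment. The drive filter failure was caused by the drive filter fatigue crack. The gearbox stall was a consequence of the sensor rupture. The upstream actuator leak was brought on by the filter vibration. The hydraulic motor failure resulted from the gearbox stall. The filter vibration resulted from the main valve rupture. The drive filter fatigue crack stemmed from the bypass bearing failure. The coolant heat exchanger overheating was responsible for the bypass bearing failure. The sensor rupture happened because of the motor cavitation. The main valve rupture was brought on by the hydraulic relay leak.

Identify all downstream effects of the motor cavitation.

the gearbox stall, the hydraulic motor failure, the sensor rupture

Direct effects: the sensor rupture.
2 steps out: the gearbox stall.
3 steps out: the hydraulic motor failure.
Not reachable from it: the coolant heat exchanger overheating, the bypass bearing failure, the bypass relay stall, the drive filter fatigue crack, the hydraulic relay leak, the main valve rupture, the coupling misalignment, the coupling wear, the filter vibration, the drive filter failure, the upstream actuator leak.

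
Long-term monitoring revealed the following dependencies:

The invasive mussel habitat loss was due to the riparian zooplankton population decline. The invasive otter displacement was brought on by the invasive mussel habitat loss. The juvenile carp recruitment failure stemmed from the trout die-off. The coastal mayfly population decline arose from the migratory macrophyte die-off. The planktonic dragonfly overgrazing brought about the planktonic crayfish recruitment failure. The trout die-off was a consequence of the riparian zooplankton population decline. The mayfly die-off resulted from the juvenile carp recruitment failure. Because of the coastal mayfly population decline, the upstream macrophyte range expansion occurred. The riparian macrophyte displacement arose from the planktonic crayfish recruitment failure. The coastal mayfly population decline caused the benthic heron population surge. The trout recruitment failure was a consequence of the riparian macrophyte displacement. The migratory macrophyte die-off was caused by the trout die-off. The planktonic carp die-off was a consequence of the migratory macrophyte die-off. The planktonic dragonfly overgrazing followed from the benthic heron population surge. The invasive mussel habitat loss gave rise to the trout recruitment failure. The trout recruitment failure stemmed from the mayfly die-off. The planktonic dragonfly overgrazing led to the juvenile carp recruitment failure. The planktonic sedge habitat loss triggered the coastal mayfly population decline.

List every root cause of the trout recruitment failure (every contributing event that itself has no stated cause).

the planktonic sedge habitat loss, the riparian zooplankton population decline

Tracing upstream from the trout recruitment failure: the trout recruitment failure ← the invasive mussel habitat loss ← the riparian zooplankton population decline.
A separate upstream branch: the trout recruitment failure ← the riparian macrophyte displacement ← the planktonic crayfish recruitment failure ← the planktonic dragonfly overgrazing ← the benthic heron population surge ← the coastal mayfly population decline ← the planktonic sedge habitat loss.
Each of those chain origins has no stated cause.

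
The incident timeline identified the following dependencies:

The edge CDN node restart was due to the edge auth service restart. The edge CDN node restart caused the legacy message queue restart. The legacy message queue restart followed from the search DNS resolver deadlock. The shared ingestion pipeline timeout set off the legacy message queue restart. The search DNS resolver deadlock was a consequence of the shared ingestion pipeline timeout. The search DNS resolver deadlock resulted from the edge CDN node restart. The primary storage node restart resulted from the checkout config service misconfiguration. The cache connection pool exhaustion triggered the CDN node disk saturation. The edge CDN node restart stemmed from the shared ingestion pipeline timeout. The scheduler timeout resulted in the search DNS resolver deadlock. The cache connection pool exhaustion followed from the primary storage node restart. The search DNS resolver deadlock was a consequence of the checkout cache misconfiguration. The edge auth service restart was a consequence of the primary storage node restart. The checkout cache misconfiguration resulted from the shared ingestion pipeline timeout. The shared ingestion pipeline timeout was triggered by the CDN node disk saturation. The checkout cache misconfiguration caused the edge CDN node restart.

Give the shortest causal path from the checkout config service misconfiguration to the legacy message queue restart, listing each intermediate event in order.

the checkout config service misconfiguration → the primary storage node restart → the edge auth service restart → the edge CDN node restart → the legacy message queue restart

the checkout config service misconfiguration → the primary storage node restart
the primary storage node restart → the edge auth service restart
the edge auth service restart → the edge CDN node restart
the edge CDN node restart → the legacy message queue restart
Length: 4 steps.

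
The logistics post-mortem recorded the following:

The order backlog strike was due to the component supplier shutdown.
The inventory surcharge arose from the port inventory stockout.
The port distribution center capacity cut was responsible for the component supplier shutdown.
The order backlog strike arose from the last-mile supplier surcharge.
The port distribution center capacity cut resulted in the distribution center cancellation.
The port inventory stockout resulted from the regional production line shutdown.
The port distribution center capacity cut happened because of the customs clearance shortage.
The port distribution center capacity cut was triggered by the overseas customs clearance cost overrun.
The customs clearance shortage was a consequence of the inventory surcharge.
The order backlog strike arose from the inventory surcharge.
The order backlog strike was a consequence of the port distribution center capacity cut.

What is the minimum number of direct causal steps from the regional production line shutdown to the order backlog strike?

3

Shortest chain: the regional production line shutdown → the port inventory stockout → the inventory surcharge → the order backlog strike.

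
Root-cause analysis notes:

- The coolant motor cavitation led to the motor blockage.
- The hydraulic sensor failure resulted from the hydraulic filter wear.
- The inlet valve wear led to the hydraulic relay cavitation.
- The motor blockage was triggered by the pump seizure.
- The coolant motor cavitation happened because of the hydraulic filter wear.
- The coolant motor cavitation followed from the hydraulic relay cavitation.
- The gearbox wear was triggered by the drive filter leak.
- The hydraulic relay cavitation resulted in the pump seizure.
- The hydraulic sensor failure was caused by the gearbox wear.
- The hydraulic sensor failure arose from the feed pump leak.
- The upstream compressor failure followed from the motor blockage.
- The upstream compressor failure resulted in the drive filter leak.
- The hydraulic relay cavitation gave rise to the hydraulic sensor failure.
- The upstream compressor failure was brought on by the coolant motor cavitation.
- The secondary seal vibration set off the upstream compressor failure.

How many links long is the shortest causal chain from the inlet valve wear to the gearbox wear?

Shortest chain: the inlet valve wear → the hydraulic relay cavitation → the coolant motor cavitation → the upstream compressor failure → the drive filter leak → the gearbox wear.

5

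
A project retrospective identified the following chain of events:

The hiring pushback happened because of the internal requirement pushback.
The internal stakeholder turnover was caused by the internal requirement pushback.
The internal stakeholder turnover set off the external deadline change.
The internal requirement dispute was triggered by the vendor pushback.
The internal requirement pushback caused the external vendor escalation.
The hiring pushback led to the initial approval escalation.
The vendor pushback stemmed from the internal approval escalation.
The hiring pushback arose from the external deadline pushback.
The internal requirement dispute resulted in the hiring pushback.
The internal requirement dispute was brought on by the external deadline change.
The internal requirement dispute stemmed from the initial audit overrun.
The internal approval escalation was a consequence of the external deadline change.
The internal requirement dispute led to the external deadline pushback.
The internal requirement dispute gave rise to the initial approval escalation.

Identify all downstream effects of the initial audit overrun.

Direct effects: the internal requirement dispute.
2 steps out: the external deadline pushback, the hiring pushback, the initial approval escalation.
Not reachable from it: the internal requirement pushback, the external vendor escalation, the internal stakeholder turnover, the external deadline change, the internal approval escalation, the vendor pushback.

the external deadline pushback, the hiring pushback, the initial approval escalation, the internal requirement dispute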